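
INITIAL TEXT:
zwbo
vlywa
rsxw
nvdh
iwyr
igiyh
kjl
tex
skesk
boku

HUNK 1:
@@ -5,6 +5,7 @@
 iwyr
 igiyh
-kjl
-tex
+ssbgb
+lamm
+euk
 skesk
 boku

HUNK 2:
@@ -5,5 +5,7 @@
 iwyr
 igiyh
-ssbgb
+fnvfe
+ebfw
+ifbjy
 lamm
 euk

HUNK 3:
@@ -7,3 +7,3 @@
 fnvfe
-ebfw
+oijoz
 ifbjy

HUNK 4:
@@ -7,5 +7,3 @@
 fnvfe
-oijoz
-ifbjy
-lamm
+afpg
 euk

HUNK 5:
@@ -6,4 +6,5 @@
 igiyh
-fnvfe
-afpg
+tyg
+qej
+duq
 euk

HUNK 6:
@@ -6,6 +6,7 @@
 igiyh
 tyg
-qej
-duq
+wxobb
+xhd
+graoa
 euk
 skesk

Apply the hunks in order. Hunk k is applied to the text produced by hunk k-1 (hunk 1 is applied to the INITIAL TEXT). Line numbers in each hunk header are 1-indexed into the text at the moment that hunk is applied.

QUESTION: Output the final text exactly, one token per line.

Hunk 1: at line 5 remove [kjl,tex] add [ssbgb,lamm,euk] -> 11 lines: zwbo vlywa rsxw nvdh iwyr igiyh ssbgb lamm euk skesk boku
Hunk 2: at line 5 remove [ssbgb] add [fnvfe,ebfw,ifbjy] -> 13 lines: zwbo vlywa rsxw nvdh iwyr igiyh fnvfe ebfw ifbjy lamm euk skesk boku
Hunk 3: at line 7 remove [ebfw] add [oijoz] -> 13 lines: zwbo vlywa rsxw nvdh iwyr igiyh fnvfe oijoz ifbjy lamm euk skesk boku
Hunk 4: at line 7 remove [oijoz,ifbjy,lamm] add [afpg] -> 11 lines: zwbo vlywa rsxw nvdh iwyr igiyh fnvfe afpg euk skesk boku
Hunk 5: at line 6 remove [fnvfe,afpg] add [tyg,qej,duq] -> 12 lines: zwbo vlywa rsxw nvdh iwyr igiyh tyg qej duq euk skesk boku
Hunk 6: at line 6 remove [qej,duq] add [wxobb,xhd,graoa] -> 13 lines: zwbo vlywa rsxw nvdh iwyr igiyh tyg wxobb xhd graoa euk skesk boku

Answer: zwbo
vlywa
rsxw
nvdh
iwyr
igiyh
tyg
wxobb
xhd
graoa
euk
skesk
boku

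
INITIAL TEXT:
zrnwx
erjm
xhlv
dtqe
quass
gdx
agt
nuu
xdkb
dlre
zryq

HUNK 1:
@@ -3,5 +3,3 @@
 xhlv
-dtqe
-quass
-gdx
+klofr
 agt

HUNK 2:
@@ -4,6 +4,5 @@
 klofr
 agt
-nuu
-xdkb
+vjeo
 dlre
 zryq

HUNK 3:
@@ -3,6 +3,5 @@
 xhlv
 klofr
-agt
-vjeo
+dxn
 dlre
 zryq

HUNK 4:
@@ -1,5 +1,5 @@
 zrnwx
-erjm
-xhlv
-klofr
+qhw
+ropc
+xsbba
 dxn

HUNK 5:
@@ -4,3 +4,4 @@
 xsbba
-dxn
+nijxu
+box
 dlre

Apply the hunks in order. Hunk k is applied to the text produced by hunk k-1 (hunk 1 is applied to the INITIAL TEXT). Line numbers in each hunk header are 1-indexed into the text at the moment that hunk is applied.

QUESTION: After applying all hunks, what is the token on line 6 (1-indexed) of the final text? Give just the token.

Hunk 1: at line 3 remove [dtqe,quass,gdx] add [klofr] -> 9 lines: zrnwx erjm xhlv klofr agt nuu xdkb dlre zryq
Hunk 2: at line 4 remove [nuu,xdkb] add [vjeo] -> 8 lines: zrnwx erjm xhlv klofr agt vjeo dlre zryq
Hunk 3: at line 3 remove [agt,vjeo] add [dxn] -> 7 lines: zrnwx erjm xhlv klofr dxn dlre zryq
Hunk 4: at line 1 remove [erjm,xhlv,klofr] add [qhw,ropc,xsbba] -> 7 lines: zrnwx qhw ropc xsbba dxn dlre zryq
Hunk 5: at line 4 remove [dxn] add [nijxu,box] -> 8 lines: zrnwx qhw ropc xsbba nijxu box dlre zryq
Final line 6: box

Answer: box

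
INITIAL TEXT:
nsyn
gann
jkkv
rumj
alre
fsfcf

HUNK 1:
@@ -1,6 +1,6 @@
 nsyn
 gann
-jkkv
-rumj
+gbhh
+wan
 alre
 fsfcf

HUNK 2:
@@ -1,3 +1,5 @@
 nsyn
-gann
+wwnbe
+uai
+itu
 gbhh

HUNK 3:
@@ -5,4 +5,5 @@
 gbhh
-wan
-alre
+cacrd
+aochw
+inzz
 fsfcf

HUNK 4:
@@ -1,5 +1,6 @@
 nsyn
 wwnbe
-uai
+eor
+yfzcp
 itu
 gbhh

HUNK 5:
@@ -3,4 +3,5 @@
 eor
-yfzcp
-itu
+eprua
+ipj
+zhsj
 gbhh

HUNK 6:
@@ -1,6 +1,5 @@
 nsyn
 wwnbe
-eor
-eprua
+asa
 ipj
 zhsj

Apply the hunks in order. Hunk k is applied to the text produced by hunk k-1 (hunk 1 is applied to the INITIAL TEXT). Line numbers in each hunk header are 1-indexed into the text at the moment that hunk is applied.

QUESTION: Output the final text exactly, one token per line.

Hunk 1: at line 1 remove [jkkv,rumj] add [gbhh,wan] -> 6 lines: nsyn gann gbhh wan alre fsfcf
Hunk 2: at line 1 remove [gann] add [wwnbe,uai,itu] -> 8 lines: nsyn wwnbe uai itu gbhh wan alre fsfcf
Hunk 3: at line 5 remove [wan,alre] add [cacrd,aochw,inzz] -> 9 lines: nsyn wwnbe uai itu gbhh cacrd aochw inzz fsfcf
Hunk 4: at line 1 remove [uai] add [eor,yfzcp] -> 10 lines: nsyn wwnbe eor yfzcp itu gbhh cacrd aochw inzz fsfcf
Hunk 5: at line 3 remove [yfzcp,itu] add [eprua,ipj,zhsj] -> 11 lines: nsyn wwnbe eor eprua ipj zhsj gbhh cacrd aochw inzz fsfcf
Hunk 6: at line 1 remove [eor,eprua] add [asa] -> 10 lines: nsyn wwnbe asa ipj zhsj gbhh cacrd aochw inzz fsfcf

Answer: nsyn
wwnbe
asa
ipj
zhsj
gbhh
cacrd
aochw
inzz
fsfcf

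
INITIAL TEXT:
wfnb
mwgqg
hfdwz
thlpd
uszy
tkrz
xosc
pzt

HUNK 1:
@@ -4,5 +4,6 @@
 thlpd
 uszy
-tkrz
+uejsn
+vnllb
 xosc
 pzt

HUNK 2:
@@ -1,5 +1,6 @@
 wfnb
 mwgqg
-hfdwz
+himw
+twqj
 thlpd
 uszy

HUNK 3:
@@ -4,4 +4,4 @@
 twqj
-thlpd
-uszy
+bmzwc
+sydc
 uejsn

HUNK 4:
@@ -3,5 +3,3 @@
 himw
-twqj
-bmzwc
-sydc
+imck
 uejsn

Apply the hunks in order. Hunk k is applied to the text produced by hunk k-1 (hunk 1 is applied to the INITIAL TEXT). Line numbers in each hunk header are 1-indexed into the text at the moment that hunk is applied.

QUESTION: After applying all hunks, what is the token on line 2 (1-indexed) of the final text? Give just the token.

Hunk 1: at line 4 remove [tkrz] add [uejsn,vnllb] -> 9 lines: wfnb mwgqg hfdwz thlpd uszy uejsn vnllb xosc pzt
Hunk 2: at line 1 remove [hfdwz] add [himw,twqj] -> 10 lines: wfnb mwgqg himw twqj thlpd uszy uejsn vnllb xosc pzt
Hunk 3: at line 4 remove [thlpd,uszy] add [bmzwc,sydc] -> 10 lines: wfnb mwgqg himw twqj bmzwc sydc uejsn vnllb xosc pzt
Hunk 4: at line 3 remove [twqj,bmzwc,sydc] add [imck] -> 8 lines: wfnb mwgqg himw imck uejsn vnllb xosc pzt
Final line 2: mwgqg

Answer: mwgqg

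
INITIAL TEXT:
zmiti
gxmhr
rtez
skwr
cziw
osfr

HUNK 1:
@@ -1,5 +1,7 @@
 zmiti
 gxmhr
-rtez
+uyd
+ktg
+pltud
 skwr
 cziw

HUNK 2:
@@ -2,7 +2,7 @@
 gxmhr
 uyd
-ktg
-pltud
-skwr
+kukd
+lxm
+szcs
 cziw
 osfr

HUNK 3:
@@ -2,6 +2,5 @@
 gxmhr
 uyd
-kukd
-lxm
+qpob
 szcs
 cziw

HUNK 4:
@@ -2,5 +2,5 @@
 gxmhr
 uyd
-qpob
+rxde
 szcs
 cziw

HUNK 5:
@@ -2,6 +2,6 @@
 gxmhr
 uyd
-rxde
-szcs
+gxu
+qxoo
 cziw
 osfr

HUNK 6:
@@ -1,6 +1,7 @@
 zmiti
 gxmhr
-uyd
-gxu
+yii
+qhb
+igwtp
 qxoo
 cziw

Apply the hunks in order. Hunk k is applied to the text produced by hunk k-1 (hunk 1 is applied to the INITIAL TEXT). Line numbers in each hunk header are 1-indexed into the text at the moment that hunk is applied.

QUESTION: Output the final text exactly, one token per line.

Hunk 1: at line 1 remove [rtez] add [uyd,ktg,pltud] -> 8 lines: zmiti gxmhr uyd ktg pltud skwr cziw osfr
Hunk 2: at line 2 remove [ktg,pltud,skwr] add [kukd,lxm,szcs] -> 8 lines: zmiti gxmhr uyd kukd lxm szcs cziw osfr
Hunk 3: at line 2 remove [kukd,lxm] add [qpob] -> 7 lines: zmiti gxmhr uyd qpob szcs cziw osfr
Hunk 4: at line 2 remove [qpob] add [rxde] -> 7 lines: zmiti gxmhr uyd rxde szcs cziw osfr
Hunk 5: at line 2 remove [rxde,szcs] add [gxu,qxoo] -> 7 lines: zmiti gxmhr uyd gxu qxoo cziw osfr
Hunk 6: at line 1 remove [uyd,gxu] add [yii,qhb,igwtp] -> 8 lines: zmiti gxmhr yii qhb igwtp qxoo cziw osfr

Answer: zmiti
gxmhr
yii
qhb
igwtp
qxoo
cziw
osfr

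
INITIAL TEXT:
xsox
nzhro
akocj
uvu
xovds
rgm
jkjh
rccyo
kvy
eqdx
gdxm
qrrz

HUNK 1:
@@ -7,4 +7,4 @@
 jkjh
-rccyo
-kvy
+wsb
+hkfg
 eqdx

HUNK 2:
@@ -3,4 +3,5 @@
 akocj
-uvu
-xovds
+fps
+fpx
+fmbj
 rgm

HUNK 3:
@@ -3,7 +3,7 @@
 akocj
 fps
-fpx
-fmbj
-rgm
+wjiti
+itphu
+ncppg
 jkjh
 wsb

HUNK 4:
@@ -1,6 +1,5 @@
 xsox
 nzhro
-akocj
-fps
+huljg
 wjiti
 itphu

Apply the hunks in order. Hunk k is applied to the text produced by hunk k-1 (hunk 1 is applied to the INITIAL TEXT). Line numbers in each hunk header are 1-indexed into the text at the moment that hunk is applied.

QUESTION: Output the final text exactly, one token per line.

Hunk 1: at line 7 remove [rccyo,kvy] add [wsb,hkfg] -> 12 lines: xsox nzhro akocj uvu xovds rgm jkjh wsb hkfg eqdx gdxm qrrz
Hunk 2: at line 3 remove [uvu,xovds] add [fps,fpx,fmbj] -> 13 lines: xsox nzhro akocj fps fpx fmbj rgm jkjh wsb hkfg eqdx gdxm qrrz
Hunk 3: at line 3 remove [fpx,fmbj,rgm] add [wjiti,itphu,ncppg] -> 13 lines: xsox nzhro akocj fps wjiti itphu ncppg jkjh wsb hkfg eqdx gdxm qrrz
Hunk 4: at line 1 remove [akocj,fps] add [huljg] -> 12 lines: xsox nzhro huljg wjiti itphu ncppg jkjh wsb hkfg eqdx gdxm qrrz

Answer: xsox
nzhro
huljg
wjiti
itphu
ncppg
jkjh
wsb
hkfg
eqdx
gdxm
qrrz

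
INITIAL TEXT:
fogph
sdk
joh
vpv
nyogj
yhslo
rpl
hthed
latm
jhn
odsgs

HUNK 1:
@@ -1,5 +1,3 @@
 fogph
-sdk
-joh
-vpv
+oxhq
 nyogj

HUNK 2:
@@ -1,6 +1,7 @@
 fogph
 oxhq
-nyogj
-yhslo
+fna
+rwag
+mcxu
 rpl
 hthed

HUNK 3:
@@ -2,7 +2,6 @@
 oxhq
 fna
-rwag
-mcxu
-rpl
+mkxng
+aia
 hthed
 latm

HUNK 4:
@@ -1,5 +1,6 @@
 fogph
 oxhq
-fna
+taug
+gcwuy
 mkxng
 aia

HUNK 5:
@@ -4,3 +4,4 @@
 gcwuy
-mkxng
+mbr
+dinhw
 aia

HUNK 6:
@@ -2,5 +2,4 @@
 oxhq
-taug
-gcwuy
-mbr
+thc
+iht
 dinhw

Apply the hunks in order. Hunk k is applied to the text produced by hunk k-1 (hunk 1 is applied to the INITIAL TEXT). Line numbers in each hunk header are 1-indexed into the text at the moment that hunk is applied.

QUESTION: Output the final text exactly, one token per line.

Hunk 1: at line 1 remove [sdk,joh,vpv] add [oxhq] -> 9 lines: fogph oxhq nyogj yhslo rpl hthed latm jhn odsgs
Hunk 2: at line 1 remove [nyogj,yhslo] add [fna,rwag,mcxu] -> 10 lines: fogph oxhq fna rwag mcxu rpl hthed latm jhn odsgs
Hunk 3: at line 2 remove [rwag,mcxu,rpl] add [mkxng,aia] -> 9 lines: fogph oxhq fna mkxng aia hthed latm jhn odsgs
Hunk 4: at line 1 remove [fna] add [taug,gcwuy] -> 10 lines: fogph oxhq taug gcwuy mkxng aia hthed latm jhn odsgs
Hunk 5: at line 4 remove [mkxng] add [mbr,dinhw] -> 11 lines: fogph oxhq taug gcwuy mbr dinhw aia hthed latm jhn odsgs
Hunk 6: at line 2 remove [taug,gcwuy,mbr] add [thc,iht] -> 10 lines: fogph oxhq thc iht dinhw aia hthed latm jhn odsgs

Answer: fogph
oxhq
thc
iht
dinhw
aia
hthed
latm
jhn
odsgs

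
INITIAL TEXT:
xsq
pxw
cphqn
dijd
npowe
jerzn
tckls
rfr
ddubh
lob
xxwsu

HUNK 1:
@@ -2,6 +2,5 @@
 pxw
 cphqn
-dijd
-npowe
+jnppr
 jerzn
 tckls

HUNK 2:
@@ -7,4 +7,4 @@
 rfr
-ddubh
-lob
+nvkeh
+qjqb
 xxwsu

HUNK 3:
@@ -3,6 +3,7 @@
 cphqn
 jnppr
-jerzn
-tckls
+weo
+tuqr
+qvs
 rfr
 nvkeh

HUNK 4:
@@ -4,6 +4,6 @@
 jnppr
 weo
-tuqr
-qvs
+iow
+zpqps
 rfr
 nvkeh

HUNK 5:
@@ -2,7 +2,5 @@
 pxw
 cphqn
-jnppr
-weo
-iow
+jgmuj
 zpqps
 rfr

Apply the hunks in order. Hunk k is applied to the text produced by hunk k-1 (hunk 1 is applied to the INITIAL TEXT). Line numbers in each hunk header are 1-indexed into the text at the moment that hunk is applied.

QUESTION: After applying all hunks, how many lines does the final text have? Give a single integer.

Hunk 1: at line 2 remove [dijd,npowe] add [jnppr] -> 10 lines: xsq pxw cphqn jnppr jerzn tckls rfr ddubh lob xxwsu
Hunk 2: at line 7 remove [ddubh,lob] add [nvkeh,qjqb] -> 10 lines: xsq pxw cphqn jnppr jerzn tckls rfr nvkeh qjqb xxwsu
Hunk 3: at line 3 remove [jerzn,tckls] add [weo,tuqr,qvs] -> 11 lines: xsq pxw cphqn jnppr weo tuqr qvs rfr nvkeh qjqb xxwsu
Hunk 4: at line 4 remove [tuqr,qvs] add [iow,zpqps] -> 11 lines: xsq pxw cphqn jnppr weo iow zpqps rfr nvkeh qjqb xxwsu
Hunk 5: at line 2 remove [jnppr,weo,iow] add [jgmuj] -> 9 lines: xsq pxw cphqn jgmuj zpqps rfr nvkeh qjqb xxwsu
Final line count: 9

Answer: 9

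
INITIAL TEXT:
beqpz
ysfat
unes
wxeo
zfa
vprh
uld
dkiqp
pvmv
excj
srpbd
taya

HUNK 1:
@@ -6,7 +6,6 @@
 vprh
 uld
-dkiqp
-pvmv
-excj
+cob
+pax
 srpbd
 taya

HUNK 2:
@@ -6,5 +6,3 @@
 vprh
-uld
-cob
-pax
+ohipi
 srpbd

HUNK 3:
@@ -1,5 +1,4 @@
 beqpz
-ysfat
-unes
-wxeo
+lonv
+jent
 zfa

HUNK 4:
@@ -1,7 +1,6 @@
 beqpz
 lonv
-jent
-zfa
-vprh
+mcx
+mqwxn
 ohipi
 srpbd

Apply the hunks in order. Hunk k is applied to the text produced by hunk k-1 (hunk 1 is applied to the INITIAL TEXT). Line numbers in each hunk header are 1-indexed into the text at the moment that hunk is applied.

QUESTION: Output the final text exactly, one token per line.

Hunk 1: at line 6 remove [dkiqp,pvmv,excj] add [cob,pax] -> 11 lines: beqpz ysfat unes wxeo zfa vprh uld cob pax srpbd taya
Hunk 2: at line 6 remove [uld,cob,pax] add [ohipi] -> 9 lines: beqpz ysfat unes wxeo zfa vprh ohipi srpbd taya
Hunk 3: at line 1 remove [ysfat,unes,wxeo] add [lonv,jent] -> 8 lines: beqpz lonv jent zfa vprh ohipi srpbd taya
Hunk 4: at line 1 remove [jent,zfa,vprh] add [mcx,mqwxn] -> 7 lines: beqpz lonv mcx mqwxn ohipi srpbd taya

Answer: beqpz
lonv
mcx
mqwxn
ohipi
srpbd
taya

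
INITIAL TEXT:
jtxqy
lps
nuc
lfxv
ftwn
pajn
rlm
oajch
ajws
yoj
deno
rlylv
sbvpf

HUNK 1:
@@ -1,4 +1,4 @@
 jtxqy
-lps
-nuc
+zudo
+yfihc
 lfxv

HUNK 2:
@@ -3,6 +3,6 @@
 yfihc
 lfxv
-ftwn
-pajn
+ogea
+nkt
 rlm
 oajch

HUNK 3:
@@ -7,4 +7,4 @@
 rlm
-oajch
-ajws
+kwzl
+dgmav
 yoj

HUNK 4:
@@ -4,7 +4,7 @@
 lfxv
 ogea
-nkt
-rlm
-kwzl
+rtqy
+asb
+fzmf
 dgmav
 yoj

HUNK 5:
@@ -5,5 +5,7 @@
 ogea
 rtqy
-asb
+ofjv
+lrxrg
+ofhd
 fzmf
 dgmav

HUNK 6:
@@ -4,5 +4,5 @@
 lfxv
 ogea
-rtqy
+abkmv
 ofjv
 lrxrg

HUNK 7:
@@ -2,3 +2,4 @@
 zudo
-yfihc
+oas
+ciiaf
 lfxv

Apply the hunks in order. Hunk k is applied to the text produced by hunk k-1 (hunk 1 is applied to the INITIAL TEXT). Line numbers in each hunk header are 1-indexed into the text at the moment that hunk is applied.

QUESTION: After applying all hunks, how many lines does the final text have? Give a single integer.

Answer: 16

Derivation:
Hunk 1: at line 1 remove [lps,nuc] add [zudo,yfihc] -> 13 lines: jtxqy zudo yfihc lfxv ftwn pajn rlm oajch ajws yoj deno rlylv sbvpf
Hunk 2: at line 3 remove [ftwn,pajn] add [ogea,nkt] -> 13 lines: jtxqy zudo yfihc lfxv ogea nkt rlm oajch ajws yoj deno rlylv sbvpf
Hunk 3: at line 7 remove [oajch,ajws] add [kwzl,dgmav] -> 13 lines: jtxqy zudo yfihc lfxv ogea nkt rlm kwzl dgmav yoj deno rlylv sbvpf
Hunk 4: at line 4 remove [nkt,rlm,kwzl] add [rtqy,asb,fzmf] -> 13 lines: jtxqy zudo yfihc lfxv ogea rtqy asb fzmf dgmav yoj deno rlylv sbvpf
Hunk 5: at line 5 remove [asb] add [ofjv,lrxrg,ofhd] -> 15 lines: jtxqy zudo yfihc lfxv ogea rtqy ofjv lrxrg ofhd fzmf dgmav yoj deno rlylv sbvpf
Hunk 6: at line 4 remove [rtqy] add [abkmv] -> 15 lines: jtxqy zudo yfihc lfxv ogea abkmv ofjv lrxrg ofhd fzmf dgmav yoj deno rlylv sbvpf
Hunk 7: at line 2 remove [yfihc] add [oas,ciiaf] -> 16 lines: jtxqy zudo oas ciiaf lfxv ogea abkmv ofjv lrxrg ofhd fzmf dgmav yoj deno rlylv sbvpf
Final line count: 16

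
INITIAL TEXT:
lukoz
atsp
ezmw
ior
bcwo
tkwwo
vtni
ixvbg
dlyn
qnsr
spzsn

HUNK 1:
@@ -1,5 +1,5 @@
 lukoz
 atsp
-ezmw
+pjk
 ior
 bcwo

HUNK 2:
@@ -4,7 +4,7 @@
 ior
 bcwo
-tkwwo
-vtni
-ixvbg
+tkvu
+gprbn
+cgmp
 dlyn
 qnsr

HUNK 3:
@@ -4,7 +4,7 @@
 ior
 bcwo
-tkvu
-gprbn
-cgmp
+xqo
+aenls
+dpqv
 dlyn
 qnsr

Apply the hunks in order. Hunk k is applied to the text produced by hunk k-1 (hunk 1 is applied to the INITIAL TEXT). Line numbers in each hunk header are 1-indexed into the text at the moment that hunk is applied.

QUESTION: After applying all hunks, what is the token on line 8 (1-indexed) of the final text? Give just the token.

Hunk 1: at line 1 remove [ezmw] add [pjk] -> 11 lines: lukoz atsp pjk ior bcwo tkwwo vtni ixvbg dlyn qnsr spzsn
Hunk 2: at line 4 remove [tkwwo,vtni,ixvbg] add [tkvu,gprbn,cgmp] -> 11 lines: lukoz atsp pjk ior bcwo tkvu gprbn cgmp dlyn qnsr spzsn
Hunk 3: at line 4 remove [tkvu,gprbn,cgmp] add [xqo,aenls,dpqv] -> 11 lines: lukoz atsp pjk ior bcwo xqo aenls dpqv dlyn qnsr spzsn
Final line 8: dpqv

Answer: dpqv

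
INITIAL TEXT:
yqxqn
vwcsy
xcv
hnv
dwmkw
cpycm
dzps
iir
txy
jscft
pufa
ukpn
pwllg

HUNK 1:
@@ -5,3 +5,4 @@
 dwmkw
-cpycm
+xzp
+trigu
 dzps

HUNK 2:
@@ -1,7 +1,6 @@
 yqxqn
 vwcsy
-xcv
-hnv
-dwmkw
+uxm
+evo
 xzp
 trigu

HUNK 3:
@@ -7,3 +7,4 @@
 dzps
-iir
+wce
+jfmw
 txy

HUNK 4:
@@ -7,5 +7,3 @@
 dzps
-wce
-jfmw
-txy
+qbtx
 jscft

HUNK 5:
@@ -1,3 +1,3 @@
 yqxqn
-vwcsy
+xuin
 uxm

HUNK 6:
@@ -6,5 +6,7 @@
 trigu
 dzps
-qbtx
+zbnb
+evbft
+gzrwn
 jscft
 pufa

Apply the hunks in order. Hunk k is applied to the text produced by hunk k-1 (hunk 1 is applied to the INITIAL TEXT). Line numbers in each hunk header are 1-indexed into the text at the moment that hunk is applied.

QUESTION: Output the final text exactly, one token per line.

Hunk 1: at line 5 remove [cpycm] add [xzp,trigu] -> 14 lines: yqxqn vwcsy xcv hnv dwmkw xzp trigu dzps iir txy jscft pufa ukpn pwllg
Hunk 2: at line 1 remove [xcv,hnv,dwmkw] add [uxm,evo] -> 13 lines: yqxqn vwcsy uxm evo xzp trigu dzps iir txy jscft pufa ukpn pwllg
Hunk 3: at line 7 remove [iir] add [wce,jfmw] -> 14 lines: yqxqn vwcsy uxm evo xzp trigu dzps wce jfmw txy jscft pufa ukpn pwllg
Hunk 4: at line 7 remove [wce,jfmw,txy] add [qbtx] -> 12 lines: yqxqn vwcsy uxm evo xzp trigu dzps qbtx jscft pufa ukpn pwllg
Hunk 5: at line 1 remove [vwcsy] add [xuin] -> 12 lines: yqxqn xuin uxm evo xzp trigu dzps qbtx jscft pufa ukpn pwllg
Hunk 6: at line 6 remove [qbtx] add [zbnb,evbft,gzrwn] -> 14 lines: yqxqn xuin uxm evo xzp trigu dzps zbnb evbft gzrwn jscft pufa ukpn pwllg

Answer: yqxqn
xuin
uxm
evo
xzp
trigu
dzps
zbnb
evbft
gzrwn
jscft
pufa
ukpn
pwllg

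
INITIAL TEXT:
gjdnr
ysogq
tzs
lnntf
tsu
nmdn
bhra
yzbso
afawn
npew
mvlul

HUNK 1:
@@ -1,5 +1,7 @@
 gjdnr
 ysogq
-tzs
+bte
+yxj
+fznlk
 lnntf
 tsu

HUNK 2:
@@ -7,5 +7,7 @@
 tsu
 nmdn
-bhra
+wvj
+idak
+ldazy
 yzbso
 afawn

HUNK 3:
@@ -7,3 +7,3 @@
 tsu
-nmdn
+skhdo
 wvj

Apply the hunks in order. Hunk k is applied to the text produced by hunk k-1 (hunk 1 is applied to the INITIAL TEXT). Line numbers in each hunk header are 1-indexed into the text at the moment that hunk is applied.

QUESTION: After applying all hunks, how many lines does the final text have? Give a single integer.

Answer: 15

Derivation:
Hunk 1: at line 1 remove [tzs] add [bte,yxj,fznlk] -> 13 lines: gjdnr ysogq bte yxj fznlk lnntf tsu nmdn bhra yzbso afawn npew mvlul
Hunk 2: at line 7 remove [bhra] add [wvj,idak,ldazy] -> 15 lines: gjdnr ysogq bte yxj fznlk lnntf tsu nmdn wvj idak ldazy yzbso afawn npew mvlul
Hunk 3: at line 7 remove [nmdn] add [skhdo] -> 15 lines: gjdnr ysogq bte yxj fznlk lnntf tsu skhdo wvj idak ldazy yzbso afawn npew mvlul
Final line count: 15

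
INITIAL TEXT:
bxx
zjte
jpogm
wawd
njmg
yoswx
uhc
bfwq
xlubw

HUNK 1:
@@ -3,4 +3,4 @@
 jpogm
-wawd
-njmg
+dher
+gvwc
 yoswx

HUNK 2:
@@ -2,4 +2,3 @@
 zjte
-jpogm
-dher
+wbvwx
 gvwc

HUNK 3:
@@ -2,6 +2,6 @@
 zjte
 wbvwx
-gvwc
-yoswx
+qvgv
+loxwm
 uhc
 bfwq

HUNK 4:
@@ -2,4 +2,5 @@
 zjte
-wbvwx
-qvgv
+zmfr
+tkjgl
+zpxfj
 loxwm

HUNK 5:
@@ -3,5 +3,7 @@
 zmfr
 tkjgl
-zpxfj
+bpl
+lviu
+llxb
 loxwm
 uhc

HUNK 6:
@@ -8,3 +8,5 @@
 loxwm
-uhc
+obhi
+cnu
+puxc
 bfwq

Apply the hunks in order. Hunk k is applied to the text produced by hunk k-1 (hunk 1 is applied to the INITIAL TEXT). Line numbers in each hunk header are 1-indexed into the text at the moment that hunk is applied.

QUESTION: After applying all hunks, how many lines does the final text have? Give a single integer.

Hunk 1: at line 3 remove [wawd,njmg] add [dher,gvwc] -> 9 lines: bxx zjte jpogm dher gvwc yoswx uhc bfwq xlubw
Hunk 2: at line 2 remove [jpogm,dher] add [wbvwx] -> 8 lines: bxx zjte wbvwx gvwc yoswx uhc bfwq xlubw
Hunk 3: at line 2 remove [gvwc,yoswx] add [qvgv,loxwm] -> 8 lines: bxx zjte wbvwx qvgv loxwm uhc bfwq xlubw
Hunk 4: at line 2 remove [wbvwx,qvgv] add [zmfr,tkjgl,zpxfj] -> 9 lines: bxx zjte zmfr tkjgl zpxfj loxwm uhc bfwq xlubw
Hunk 5: at line 3 remove [zpxfj] add [bpl,lviu,llxb] -> 11 lines: bxx zjte zmfr tkjgl bpl lviu llxb loxwm uhc bfwq xlubw
Hunk 6: at line 8 remove [uhc] add [obhi,cnu,puxc] -> 13 lines: bxx zjte zmfr tkjgl bpl lviu llxb loxwm obhi cnu puxc bfwq xlubw
Final line count: 13

Answer: 13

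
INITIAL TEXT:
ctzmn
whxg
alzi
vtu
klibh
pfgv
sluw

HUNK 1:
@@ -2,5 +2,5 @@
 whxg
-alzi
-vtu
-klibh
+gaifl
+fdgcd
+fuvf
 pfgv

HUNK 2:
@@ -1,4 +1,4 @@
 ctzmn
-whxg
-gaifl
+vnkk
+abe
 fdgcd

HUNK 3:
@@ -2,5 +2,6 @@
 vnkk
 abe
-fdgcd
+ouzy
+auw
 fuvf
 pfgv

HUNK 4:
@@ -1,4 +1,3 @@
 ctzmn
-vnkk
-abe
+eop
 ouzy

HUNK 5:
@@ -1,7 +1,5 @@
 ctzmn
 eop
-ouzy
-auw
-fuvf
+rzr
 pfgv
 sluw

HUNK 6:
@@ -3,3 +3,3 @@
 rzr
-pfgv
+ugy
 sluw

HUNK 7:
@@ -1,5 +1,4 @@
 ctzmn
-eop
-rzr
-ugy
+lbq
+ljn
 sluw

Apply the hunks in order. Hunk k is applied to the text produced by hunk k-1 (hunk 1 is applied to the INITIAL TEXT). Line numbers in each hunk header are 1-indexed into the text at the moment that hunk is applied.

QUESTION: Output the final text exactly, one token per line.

Answer: ctzmn
lbq
ljn
sluw

Derivation:
Hunk 1: at line 2 remove [alzi,vtu,klibh] add [gaifl,fdgcd,fuvf] -> 7 lines: ctzmn whxg gaifl fdgcd fuvf pfgv sluw
Hunk 2: at line 1 remove [whxg,gaifl] add [vnkk,abe] -> 7 lines: ctzmn vnkk abe fdgcd fuvf pfgv sluw
Hunk 3: at line 2 remove [fdgcd] add [ouzy,auw] -> 8 lines: ctzmn vnkk abe ouzy auw fuvf pfgv sluw
Hunk 4: at line 1 remove [vnkk,abe] add [eop] -> 7 lines: ctzmn eop ouzy auw fuvf pfgv sluw
Hunk 5: at line 1 remove [ouzy,auw,fuvf] add [rzr] -> 5 lines: ctzmn eop rzr pfgv sluw
Hunk 6: at line 3 remove [pfgv] add [ugy] -> 5 lines: ctzmn eop rzr ugy sluw
Hunk 7: at line 1 remove [eop,rzr,ugy] add [lbq,ljn] -> 4 lines: ctzmn lbq ljn sluw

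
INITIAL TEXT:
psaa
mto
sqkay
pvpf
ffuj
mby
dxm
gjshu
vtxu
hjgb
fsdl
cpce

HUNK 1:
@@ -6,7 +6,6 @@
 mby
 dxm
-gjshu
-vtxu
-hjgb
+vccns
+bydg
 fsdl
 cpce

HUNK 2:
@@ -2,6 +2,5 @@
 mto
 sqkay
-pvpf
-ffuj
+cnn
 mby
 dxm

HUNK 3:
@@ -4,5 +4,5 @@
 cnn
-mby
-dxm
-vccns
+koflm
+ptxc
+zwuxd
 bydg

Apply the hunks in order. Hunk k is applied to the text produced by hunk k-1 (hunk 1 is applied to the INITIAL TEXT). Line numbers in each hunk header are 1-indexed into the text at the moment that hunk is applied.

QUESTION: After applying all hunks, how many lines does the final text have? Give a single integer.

Answer: 10

Derivation:
Hunk 1: at line 6 remove [gjshu,vtxu,hjgb] add [vccns,bydg] -> 11 lines: psaa mto sqkay pvpf ffuj mby dxm vccns bydg fsdl cpce
Hunk 2: at line 2 remove [pvpf,ffuj] add [cnn] -> 10 lines: psaa mto sqkay cnn mby dxm vccns bydg fsdl cpce
Hunk 3: at line 4 remove [mby,dxm,vccns] add [koflm,ptxc,zwuxd] -> 10 lines: psaa mto sqkay cnn koflm ptxc zwuxd bydg fsdl cpce
Final line count: 10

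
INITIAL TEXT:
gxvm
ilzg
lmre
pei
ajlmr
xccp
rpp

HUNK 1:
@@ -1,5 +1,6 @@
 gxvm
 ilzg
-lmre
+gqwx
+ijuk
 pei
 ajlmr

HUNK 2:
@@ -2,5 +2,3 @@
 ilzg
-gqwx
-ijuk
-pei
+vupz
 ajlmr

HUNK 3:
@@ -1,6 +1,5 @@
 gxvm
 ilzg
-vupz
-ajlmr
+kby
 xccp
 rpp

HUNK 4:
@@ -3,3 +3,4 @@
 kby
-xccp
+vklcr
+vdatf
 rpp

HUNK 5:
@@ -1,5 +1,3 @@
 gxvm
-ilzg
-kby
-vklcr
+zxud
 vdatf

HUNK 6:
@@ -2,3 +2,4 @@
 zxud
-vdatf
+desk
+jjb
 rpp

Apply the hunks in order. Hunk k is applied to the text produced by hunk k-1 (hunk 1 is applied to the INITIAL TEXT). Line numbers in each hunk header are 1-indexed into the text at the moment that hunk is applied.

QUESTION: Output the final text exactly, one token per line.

Answer: gxvm
zxud
desk
jjb
rpp

Derivation:
Hunk 1: at line 1 remove [lmre] add [gqwx,ijuk] -> 8 lines: gxvm ilzg gqwx ijuk pei ajlmr xccp rpp
Hunk 2: at line 2 remove [gqwx,ijuk,pei] add [vupz] -> 6 lines: gxvm ilzg vupz ajlmr xccp rpp
Hunk 3: at line 1 remove [vupz,ajlmr] add [kby] -> 5 lines: gxvm ilzg kby xccp rpp
Hunk 4: at line 3 remove [xccp] add [vklcr,vdatf] -> 6 lines: gxvm ilzg kby vklcr vdatf rpp
Hunk 5: at line 1 remove [ilzg,kby,vklcr] add [zxud] -> 4 lines: gxvm zxud vdatf rpp
Hunk 6: at line 2 remove [vdatf] add [desk,jjb] -> 5 lines: gxvm zxud desk jjb rpp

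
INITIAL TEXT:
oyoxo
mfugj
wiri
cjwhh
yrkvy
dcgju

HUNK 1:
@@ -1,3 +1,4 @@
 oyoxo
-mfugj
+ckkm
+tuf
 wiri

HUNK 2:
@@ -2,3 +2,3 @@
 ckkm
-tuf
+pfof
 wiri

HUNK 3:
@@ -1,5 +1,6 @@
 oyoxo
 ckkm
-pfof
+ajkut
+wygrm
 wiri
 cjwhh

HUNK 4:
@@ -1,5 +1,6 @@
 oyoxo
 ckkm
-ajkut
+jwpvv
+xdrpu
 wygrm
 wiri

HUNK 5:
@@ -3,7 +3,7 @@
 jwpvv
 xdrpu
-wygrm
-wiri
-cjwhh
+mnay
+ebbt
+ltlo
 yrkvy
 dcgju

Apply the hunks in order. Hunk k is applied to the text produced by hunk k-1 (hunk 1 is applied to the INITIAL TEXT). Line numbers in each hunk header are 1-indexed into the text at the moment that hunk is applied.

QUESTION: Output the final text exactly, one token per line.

Hunk 1: at line 1 remove [mfugj] add [ckkm,tuf] -> 7 lines: oyoxo ckkm tuf wiri cjwhh yrkvy dcgju
Hunk 2: at line 2 remove [tuf] add [pfof] -> 7 lines: oyoxo ckkm pfof wiri cjwhh yrkvy dcgju
Hunk 3: at line 1 remove [pfof] add [ajkut,wygrm] -> 8 lines: oyoxo ckkm ajkut wygrm wiri cjwhh yrkvy dcgju
Hunk 4: at line 1 remove [ajkut] add [jwpvv,xdrpu] -> 9 lines: oyoxo ckkm jwpvv xdrpu wygrm wiri cjwhh yrkvy dcgju
Hunk 5: at line 3 remove [wygrm,wiri,cjwhh] add [mnay,ebbt,ltlo] -> 9 lines: oyoxo ckkm jwpvv xdrpu mnay ebbt ltlo yrkvy dcgju

Answer: oyoxo
ckkm
jwpvv
xdrpu
mnay
ebbt
ltlo
yrkvy
dcgju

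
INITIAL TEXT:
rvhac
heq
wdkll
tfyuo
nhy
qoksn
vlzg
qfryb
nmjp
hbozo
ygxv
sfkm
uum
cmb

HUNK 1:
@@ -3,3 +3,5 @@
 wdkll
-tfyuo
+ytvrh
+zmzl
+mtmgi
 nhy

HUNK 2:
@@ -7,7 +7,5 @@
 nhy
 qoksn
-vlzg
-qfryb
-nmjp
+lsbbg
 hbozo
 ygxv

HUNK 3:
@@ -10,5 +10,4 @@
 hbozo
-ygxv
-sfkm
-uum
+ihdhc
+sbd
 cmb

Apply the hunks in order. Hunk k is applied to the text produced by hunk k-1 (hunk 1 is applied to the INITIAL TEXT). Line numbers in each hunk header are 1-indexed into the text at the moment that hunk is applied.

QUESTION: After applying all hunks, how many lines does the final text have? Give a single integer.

Hunk 1: at line 3 remove [tfyuo] add [ytvrh,zmzl,mtmgi] -> 16 lines: rvhac heq wdkll ytvrh zmzl mtmgi nhy qoksn vlzg qfryb nmjp hbozo ygxv sfkm uum cmb
Hunk 2: at line 7 remove [vlzg,qfryb,nmjp] add [lsbbg] -> 14 lines: rvhac heq wdkll ytvrh zmzl mtmgi nhy qoksn lsbbg hbozo ygxv sfkm uum cmb
Hunk 3: at line 10 remove [ygxv,sfkm,uum] add [ihdhc,sbd] -> 13 lines: rvhac heq wdkll ytvrh zmzl mtmgi nhy qoksn lsbbg hbozo ihdhc sbd cmb
Final line count: 13

Answer: 13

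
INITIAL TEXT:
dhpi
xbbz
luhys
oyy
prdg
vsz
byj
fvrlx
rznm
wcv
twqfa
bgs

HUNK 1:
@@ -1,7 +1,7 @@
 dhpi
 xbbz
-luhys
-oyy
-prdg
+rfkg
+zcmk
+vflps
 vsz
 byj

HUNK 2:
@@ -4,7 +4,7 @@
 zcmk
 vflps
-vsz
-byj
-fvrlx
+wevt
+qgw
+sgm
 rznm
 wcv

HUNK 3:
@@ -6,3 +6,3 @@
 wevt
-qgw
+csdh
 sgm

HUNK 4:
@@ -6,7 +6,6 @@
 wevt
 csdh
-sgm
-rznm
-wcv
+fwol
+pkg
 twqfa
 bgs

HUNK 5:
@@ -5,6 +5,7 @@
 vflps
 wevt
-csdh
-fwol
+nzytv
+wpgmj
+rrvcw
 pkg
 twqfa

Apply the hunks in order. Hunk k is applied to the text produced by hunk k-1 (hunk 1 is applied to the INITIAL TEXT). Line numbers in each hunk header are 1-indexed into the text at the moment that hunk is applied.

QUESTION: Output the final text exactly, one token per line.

Hunk 1: at line 1 remove [luhys,oyy,prdg] add [rfkg,zcmk,vflps] -> 12 lines: dhpi xbbz rfkg zcmk vflps vsz byj fvrlx rznm wcv twqfa bgs
Hunk 2: at line 4 remove [vsz,byj,fvrlx] add [wevt,qgw,sgm] -> 12 lines: dhpi xbbz rfkg zcmk vflps wevt qgw sgm rznm wcv twqfa bgs
Hunk 3: at line 6 remove [qgw] add [csdh] -> 12 lines: dhpi xbbz rfkg zcmk vflps wevt csdh sgm rznm wcv twqfa bgs
Hunk 4: at line 6 remove [sgm,rznm,wcv] add [fwol,pkg] -> 11 lines: dhpi xbbz rfkg zcmk vflps wevt csdh fwol pkg twqfa bgs
Hunk 5: at line 5 remove [csdh,fwol] add [nzytv,wpgmj,rrvcw] -> 12 lines: dhpi xbbz rfkg zcmk vflps wevt nzytv wpgmj rrvcw pkg twqfa bgs

Answer: dhpi
xbbz
rfkg
zcmk
vflps
wevt
nzytv
wpgmj
rrvcw
pkg
twqfa
bgs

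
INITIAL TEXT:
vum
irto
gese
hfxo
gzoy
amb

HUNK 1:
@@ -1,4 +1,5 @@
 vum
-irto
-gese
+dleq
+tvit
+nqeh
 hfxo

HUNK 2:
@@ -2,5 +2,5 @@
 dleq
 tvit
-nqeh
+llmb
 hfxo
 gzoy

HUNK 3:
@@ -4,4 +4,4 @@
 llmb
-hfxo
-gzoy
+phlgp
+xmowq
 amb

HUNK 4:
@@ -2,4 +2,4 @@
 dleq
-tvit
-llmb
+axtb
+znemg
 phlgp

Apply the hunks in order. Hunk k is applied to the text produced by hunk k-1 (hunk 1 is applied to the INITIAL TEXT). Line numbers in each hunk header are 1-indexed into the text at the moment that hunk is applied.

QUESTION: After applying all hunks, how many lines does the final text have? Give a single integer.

Answer: 7

Derivation:
Hunk 1: at line 1 remove [irto,gese] add [dleq,tvit,nqeh] -> 7 lines: vum dleq tvit nqeh hfxo gzoy amb
Hunk 2: at line 2 remove [nqeh] add [llmb] -> 7 lines: vum dleq tvit llmb hfxo gzoy amb
Hunk 3: at line 4 remove [hfxo,gzoy] add [phlgp,xmowq] -> 7 lines: vum dleq tvit llmb phlgp xmowq amb
Hunk 4: at line 2 remove [tvit,llmb] add [axtb,znemg] -> 7 lines: vum dleq axtb znemg phlgp xmowq amb
Final line count: 7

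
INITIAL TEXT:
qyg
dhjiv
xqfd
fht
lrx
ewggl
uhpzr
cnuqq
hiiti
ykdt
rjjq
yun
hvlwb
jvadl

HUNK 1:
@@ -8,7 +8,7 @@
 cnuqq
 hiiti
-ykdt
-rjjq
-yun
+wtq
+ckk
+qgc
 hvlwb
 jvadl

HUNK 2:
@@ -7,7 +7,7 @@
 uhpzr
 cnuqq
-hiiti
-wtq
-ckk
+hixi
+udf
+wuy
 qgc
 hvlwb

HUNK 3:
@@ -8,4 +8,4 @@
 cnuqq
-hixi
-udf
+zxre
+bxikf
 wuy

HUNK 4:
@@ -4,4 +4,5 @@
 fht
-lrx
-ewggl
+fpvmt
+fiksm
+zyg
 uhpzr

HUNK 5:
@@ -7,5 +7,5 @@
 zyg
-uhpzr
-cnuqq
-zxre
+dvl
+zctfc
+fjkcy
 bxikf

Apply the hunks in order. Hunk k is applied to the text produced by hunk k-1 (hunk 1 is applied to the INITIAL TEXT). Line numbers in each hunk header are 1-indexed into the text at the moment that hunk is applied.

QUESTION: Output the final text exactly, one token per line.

Answer: qyg
dhjiv
xqfd
fht
fpvmt
fiksm
zyg
dvl
zctfc
fjkcy
bxikf
wuy
qgc
hvlwb
jvadl

Derivation:
Hunk 1: at line 8 remove [ykdt,rjjq,yun] add [wtq,ckk,qgc] -> 14 lines: qyg dhjiv xqfd fht lrx ewggl uhpzr cnuqq hiiti wtq ckk qgc hvlwb jvadl
Hunk 2: at line 7 remove [hiiti,wtq,ckk] add [hixi,udf,wuy] -> 14 lines: qyg dhjiv xqfd fht lrx ewggl uhpzr cnuqq hixi udf wuy qgc hvlwb jvadl
Hunk 3: at line 8 remove [hixi,udf] add [zxre,bxikf] -> 14 lines: qyg dhjiv xqfd fht lrx ewggl uhpzr cnuqq zxre bxikf wuy qgc hvlwb jvadl
Hunk 4: at line 4 remove [lrx,ewggl] add [fpvmt,fiksm,zyg] -> 15 lines: qyg dhjiv xqfd fht fpvmt fiksm zyg uhpzr cnuqq zxre bxikf wuy qgc hvlwb jvadl
Hunk 5: at line 7 remove [uhpzr,cnuqq,zxre] add [dvl,zctfc,fjkcy] -> 15 lines: qyg dhjiv xqfd fht fpvmt fiksm zyg dvl zctfc fjkcy bxikf wuy qgc hvlwb jvadl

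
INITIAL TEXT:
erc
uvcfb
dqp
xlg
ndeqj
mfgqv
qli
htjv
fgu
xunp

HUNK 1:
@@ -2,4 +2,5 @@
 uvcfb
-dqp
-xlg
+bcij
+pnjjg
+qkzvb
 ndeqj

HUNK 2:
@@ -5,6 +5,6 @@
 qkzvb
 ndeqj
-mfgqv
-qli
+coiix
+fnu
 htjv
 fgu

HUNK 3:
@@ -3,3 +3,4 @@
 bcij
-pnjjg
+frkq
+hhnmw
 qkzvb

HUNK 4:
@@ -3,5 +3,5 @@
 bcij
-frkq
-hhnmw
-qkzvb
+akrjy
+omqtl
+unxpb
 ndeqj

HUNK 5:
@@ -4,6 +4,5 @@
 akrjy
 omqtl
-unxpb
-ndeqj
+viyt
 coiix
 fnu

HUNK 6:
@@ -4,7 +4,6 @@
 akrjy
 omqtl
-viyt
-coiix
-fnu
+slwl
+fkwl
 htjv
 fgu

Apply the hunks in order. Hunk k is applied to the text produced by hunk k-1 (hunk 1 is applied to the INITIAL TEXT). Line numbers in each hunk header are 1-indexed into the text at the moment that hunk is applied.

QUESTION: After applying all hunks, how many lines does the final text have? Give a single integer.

Hunk 1: at line 2 remove [dqp,xlg] add [bcij,pnjjg,qkzvb] -> 11 lines: erc uvcfb bcij pnjjg qkzvb ndeqj mfgqv qli htjv fgu xunp
Hunk 2: at line 5 remove [mfgqv,qli] add [coiix,fnu] -> 11 lines: erc uvcfb bcij pnjjg qkzvb ndeqj coiix fnu htjv fgu xunp
Hunk 3: at line 3 remove [pnjjg] add [frkq,hhnmw] -> 12 lines: erc uvcfb bcij frkq hhnmw qkzvb ndeqj coiix fnu htjv fgu xunp
Hunk 4: at line 3 remove [frkq,hhnmw,qkzvb] add [akrjy,omqtl,unxpb] -> 12 lines: erc uvcfb bcij akrjy omqtl unxpb ndeqj coiix fnu htjv fgu xunp
Hunk 5: at line 4 remove [unxpb,ndeqj] add [viyt] -> 11 lines: erc uvcfb bcij akrjy omqtl viyt coiix fnu htjv fgu xunp
Hunk 6: at line 4 remove [viyt,coiix,fnu] add [slwl,fkwl] -> 10 lines: erc uvcfb bcij akrjy omqtl slwl fkwl htjv fgu xunp
Final line count: 10

Answer: 10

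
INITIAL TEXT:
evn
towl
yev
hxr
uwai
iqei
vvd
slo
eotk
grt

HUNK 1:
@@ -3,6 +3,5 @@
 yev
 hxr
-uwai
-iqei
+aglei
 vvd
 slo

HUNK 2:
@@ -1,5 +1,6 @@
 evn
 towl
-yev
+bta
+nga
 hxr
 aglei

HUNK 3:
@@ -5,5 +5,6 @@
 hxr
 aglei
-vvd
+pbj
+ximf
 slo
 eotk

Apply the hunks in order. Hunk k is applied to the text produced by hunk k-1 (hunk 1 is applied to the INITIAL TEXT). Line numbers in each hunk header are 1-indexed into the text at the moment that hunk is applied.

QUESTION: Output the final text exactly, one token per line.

Answer: evn
towl
bta
nga
hxr
aglei
pbj
ximf
slo
eotk
grt

Derivation:
Hunk 1: at line 3 remove [uwai,iqei] add [aglei] -> 9 lines: evn towl yev hxr aglei vvd slo eotk grt
Hunk 2: at line 1 remove [yev] add [bta,nga] -> 10 lines: evn towl bta nga hxr aglei vvd slo eotk grt
Hunk 3: at line 5 remove [vvd] add [pbj,ximf] -> 11 lines: evn towl bta nga hxr aglei pbj ximf slo eotk grt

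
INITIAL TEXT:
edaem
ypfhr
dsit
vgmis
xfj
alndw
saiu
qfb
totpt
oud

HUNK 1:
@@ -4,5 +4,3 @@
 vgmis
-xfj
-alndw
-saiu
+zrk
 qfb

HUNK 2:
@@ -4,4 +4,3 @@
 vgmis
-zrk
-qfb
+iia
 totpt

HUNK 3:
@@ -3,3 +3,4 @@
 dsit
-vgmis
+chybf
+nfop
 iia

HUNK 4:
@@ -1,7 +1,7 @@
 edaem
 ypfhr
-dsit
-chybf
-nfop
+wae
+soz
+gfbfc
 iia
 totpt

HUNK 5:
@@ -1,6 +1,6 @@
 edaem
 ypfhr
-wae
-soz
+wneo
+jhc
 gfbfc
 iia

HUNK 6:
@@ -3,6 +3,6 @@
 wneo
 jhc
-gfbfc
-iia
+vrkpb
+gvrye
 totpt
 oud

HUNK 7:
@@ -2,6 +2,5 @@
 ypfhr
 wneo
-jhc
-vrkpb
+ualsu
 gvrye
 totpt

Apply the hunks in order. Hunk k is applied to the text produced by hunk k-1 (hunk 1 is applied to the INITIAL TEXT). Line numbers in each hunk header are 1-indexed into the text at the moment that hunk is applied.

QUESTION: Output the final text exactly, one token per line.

Hunk 1: at line 4 remove [xfj,alndw,saiu] add [zrk] -> 8 lines: edaem ypfhr dsit vgmis zrk qfb totpt oud
Hunk 2: at line 4 remove [zrk,qfb] add [iia] -> 7 lines: edaem ypfhr dsit vgmis iia totpt oud
Hunk 3: at line 3 remove [vgmis] add [chybf,nfop] -> 8 lines: edaem ypfhr dsit chybf nfop iia totpt oud
Hunk 4: at line 1 remove [dsit,chybf,nfop] add [wae,soz,gfbfc] -> 8 lines: edaem ypfhr wae soz gfbfc iia totpt oud
Hunk 5: at line 1 remove [wae,soz] add [wneo,jhc] -> 8 lines: edaem ypfhr wneo jhc gfbfc iia totpt oud
Hunk 6: at line 3 remove [gfbfc,iia] add [vrkpb,gvrye] -> 8 lines: edaem ypfhr wneo jhc vrkpb gvrye totpt oud
Hunk 7: at line 2 remove [jhc,vrkpb] add [ualsu] -> 7 lines: edaem ypfhr wneo ualsu gvrye totpt oud

Answer: edaem
ypfhr
wneo
ualsu
gvrye
totpt
oud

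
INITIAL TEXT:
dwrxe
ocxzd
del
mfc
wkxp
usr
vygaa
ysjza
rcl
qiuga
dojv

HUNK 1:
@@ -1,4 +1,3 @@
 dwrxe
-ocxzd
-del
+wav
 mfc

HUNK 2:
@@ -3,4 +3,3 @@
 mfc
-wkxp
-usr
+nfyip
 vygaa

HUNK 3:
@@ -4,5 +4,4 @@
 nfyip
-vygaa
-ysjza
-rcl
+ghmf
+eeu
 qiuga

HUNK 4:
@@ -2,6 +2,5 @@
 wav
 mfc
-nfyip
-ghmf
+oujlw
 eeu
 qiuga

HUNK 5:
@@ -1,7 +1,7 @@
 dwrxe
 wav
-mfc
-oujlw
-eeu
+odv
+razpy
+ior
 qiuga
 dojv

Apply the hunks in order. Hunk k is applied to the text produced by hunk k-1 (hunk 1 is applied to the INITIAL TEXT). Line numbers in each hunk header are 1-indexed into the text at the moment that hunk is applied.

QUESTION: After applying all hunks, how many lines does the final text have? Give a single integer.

Hunk 1: at line 1 remove [ocxzd,del] add [wav] -> 10 lines: dwrxe wav mfc wkxp usr vygaa ysjza rcl qiuga dojv
Hunk 2: at line 3 remove [wkxp,usr] add [nfyip] -> 9 lines: dwrxe wav mfc nfyip vygaa ysjza rcl qiuga dojv
Hunk 3: at line 4 remove [vygaa,ysjza,rcl] add [ghmf,eeu] -> 8 lines: dwrxe wav mfc nfyip ghmf eeu qiuga dojv
Hunk 4: at line 2 remove [nfyip,ghmf] add [oujlw] -> 7 lines: dwrxe wav mfc oujlw eeu qiuga dojv
Hunk 5: at line 1 remove [mfc,oujlw,eeu] add [odv,razpy,ior] -> 7 lines: dwrxe wav odv razpy ior qiuga dojv
Final line count: 7

Answer: 7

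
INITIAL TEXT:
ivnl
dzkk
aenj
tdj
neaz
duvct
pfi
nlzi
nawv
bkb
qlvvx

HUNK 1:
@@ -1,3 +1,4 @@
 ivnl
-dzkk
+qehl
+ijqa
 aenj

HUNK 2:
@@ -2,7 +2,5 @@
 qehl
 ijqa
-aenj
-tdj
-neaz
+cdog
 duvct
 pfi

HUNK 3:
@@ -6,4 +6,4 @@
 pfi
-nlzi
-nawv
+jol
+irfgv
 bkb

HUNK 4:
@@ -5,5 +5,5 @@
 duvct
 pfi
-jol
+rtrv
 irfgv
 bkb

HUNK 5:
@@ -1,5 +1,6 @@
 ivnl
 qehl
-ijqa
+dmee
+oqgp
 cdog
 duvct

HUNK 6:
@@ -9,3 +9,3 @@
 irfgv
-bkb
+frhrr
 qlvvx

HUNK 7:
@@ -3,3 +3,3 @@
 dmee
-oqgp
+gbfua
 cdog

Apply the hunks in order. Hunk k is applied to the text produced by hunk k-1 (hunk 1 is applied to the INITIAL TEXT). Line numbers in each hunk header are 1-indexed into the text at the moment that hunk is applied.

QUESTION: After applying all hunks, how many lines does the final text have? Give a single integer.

Hunk 1: at line 1 remove [dzkk] add [qehl,ijqa] -> 12 lines: ivnl qehl ijqa aenj tdj neaz duvct pfi nlzi nawv bkb qlvvx
Hunk 2: at line 2 remove [aenj,tdj,neaz] add [cdog] -> 10 lines: ivnl qehl ijqa cdog duvct pfi nlzi nawv bkb qlvvx
Hunk 3: at line 6 remove [nlzi,nawv] add [jol,irfgv] -> 10 lines: ivnl qehl ijqa cdog duvct pfi jol irfgv bkb qlvvx
Hunk 4: at line 5 remove [jol] add [rtrv] -> 10 lines: ivnl qehl ijqa cdog duvct pfi rtrv irfgv bkb qlvvx
Hunk 5: at line 1 remove [ijqa] add [dmee,oqgp] -> 11 lines: ivnl qehl dmee oqgp cdog duvct pfi rtrv irfgv bkb qlvvx
Hunk 6: at line 9 remove [bkb] add [frhrr] -> 11 lines: ivnl qehl dmee oqgp cdog duvct pfi rtrv irfgv frhrr qlvvx
Hunk 7: at line 3 remove [oqgp] add [gbfua] -> 11 lines: ivnl qehl dmee gbfua cdog duvct pfi rtrv irfgv frhrr qlvvx
Final line count: 11

Answer: 11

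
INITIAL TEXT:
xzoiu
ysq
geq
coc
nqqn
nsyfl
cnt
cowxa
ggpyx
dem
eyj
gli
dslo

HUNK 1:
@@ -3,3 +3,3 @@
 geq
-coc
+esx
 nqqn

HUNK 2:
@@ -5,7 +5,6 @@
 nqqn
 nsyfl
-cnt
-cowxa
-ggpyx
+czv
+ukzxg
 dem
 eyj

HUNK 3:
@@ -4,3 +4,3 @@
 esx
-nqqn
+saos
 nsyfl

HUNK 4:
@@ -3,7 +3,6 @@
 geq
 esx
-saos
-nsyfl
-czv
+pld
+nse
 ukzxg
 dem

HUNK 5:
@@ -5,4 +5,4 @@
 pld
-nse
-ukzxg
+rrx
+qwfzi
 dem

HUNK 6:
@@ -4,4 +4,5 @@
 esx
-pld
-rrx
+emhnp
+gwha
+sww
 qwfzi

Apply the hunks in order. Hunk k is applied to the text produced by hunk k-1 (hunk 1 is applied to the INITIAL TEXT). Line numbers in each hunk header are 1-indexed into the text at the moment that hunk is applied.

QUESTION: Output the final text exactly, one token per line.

Hunk 1: at line 3 remove [coc] add [esx] -> 13 lines: xzoiu ysq geq esx nqqn nsyfl cnt cowxa ggpyx dem eyj gli dslo
Hunk 2: at line 5 remove [cnt,cowxa,ggpyx] add [czv,ukzxg] -> 12 lines: xzoiu ysq geq esx nqqn nsyfl czv ukzxg dem eyj gli dslo
Hunk 3: at line 4 remove [nqqn] add [saos] -> 12 lines: xzoiu ysq geq esx saos nsyfl czv ukzxg dem eyj gli dslo
Hunk 4: at line 3 remove [saos,nsyfl,czv] add [pld,nse] -> 11 lines: xzoiu ysq geq esx pld nse ukzxg dem eyj gli dslo
Hunk 5: at line 5 remove [nse,ukzxg] add [rrx,qwfzi] -> 11 lines: xzoiu ysq geq esx pld rrx qwfzi dem eyj gli dslo
Hunk 6: at line 4 remove [pld,rrx] add [emhnp,gwha,sww] -> 12 lines: xzoiu ysq geq esx emhnp gwha sww qwfzi dem eyj gli dslo

Answer: xzoiu
ysq
geq
esx
emhnp
gwha
sww
qwfzi
dem
eyj
gli
dslo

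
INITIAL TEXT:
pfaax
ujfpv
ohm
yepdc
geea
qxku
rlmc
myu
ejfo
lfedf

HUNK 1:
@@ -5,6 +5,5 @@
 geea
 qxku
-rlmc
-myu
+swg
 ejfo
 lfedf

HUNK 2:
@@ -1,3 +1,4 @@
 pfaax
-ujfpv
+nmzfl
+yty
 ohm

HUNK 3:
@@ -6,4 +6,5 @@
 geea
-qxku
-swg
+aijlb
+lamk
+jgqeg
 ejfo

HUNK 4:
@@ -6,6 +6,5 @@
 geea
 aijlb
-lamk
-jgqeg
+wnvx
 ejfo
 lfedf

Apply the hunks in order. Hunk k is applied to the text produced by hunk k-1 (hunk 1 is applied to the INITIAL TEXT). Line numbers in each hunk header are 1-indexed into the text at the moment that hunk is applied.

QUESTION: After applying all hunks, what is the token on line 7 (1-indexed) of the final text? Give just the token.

Hunk 1: at line 5 remove [rlmc,myu] add [swg] -> 9 lines: pfaax ujfpv ohm yepdc geea qxku swg ejfo lfedf
Hunk 2: at line 1 remove [ujfpv] add [nmzfl,yty] -> 10 lines: pfaax nmzfl yty ohm yepdc geea qxku swg ejfo lfedf
Hunk 3: at line 6 remove [qxku,swg] add [aijlb,lamk,jgqeg] -> 11 lines: pfaax nmzfl yty ohm yepdc geea aijlb lamk jgqeg ejfo lfedf
Hunk 4: at line 6 remove [lamk,jgqeg] add [wnvx] -> 10 lines: pfaax nmzfl yty ohm yepdc geea aijlb wnvx ejfo lfedf
Final line 7: aijlb

Answer: aijlb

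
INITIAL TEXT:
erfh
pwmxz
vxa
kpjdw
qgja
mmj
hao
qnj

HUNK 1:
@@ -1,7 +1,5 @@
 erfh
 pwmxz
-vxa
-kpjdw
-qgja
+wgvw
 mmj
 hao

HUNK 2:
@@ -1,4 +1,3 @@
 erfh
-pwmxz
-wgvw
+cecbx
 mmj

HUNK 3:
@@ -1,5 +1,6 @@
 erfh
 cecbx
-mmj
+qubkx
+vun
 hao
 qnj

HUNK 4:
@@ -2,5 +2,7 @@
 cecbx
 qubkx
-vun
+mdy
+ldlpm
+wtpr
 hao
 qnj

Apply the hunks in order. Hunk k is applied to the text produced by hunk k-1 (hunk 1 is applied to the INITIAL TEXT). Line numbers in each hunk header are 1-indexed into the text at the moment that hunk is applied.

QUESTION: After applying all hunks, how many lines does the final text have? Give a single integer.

Hunk 1: at line 1 remove [vxa,kpjdw,qgja] add [wgvw] -> 6 lines: erfh pwmxz wgvw mmj hao qnj
Hunk 2: at line 1 remove [pwmxz,wgvw] add [cecbx] -> 5 lines: erfh cecbx mmj hao qnj
Hunk 3: at line 1 remove [mmj] add [qubkx,vun] -> 6 lines: erfh cecbx qubkx vun hao qnj
Hunk 4: at line 2 remove [vun] add [mdy,ldlpm,wtpr] -> 8 lines: erfh cecbx qubkx mdy ldlpm wtpr hao qnj
Final line count: 8

Answer: 8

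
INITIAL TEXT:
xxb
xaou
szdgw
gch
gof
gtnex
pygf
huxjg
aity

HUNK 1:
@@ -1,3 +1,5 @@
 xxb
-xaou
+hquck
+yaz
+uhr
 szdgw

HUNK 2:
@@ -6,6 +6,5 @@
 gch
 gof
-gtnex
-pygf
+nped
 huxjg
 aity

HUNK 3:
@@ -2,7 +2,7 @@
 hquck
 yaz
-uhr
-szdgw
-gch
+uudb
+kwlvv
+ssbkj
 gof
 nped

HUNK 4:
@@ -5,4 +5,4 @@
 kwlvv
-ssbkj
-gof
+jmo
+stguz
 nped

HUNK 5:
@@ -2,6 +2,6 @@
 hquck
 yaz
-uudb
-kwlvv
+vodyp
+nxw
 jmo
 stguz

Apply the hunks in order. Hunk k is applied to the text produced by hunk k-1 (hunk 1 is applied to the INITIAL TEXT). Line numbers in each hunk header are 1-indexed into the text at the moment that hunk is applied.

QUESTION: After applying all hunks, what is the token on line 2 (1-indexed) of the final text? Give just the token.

Hunk 1: at line 1 remove [xaou] add [hquck,yaz,uhr] -> 11 lines: xxb hquck yaz uhr szdgw gch gof gtnex pygf huxjg aity
Hunk 2: at line 6 remove [gtnex,pygf] add [nped] -> 10 lines: xxb hquck yaz uhr szdgw gch gof nped huxjg aity
Hunk 3: at line 2 remove [uhr,szdgw,gch] add [uudb,kwlvv,ssbkj] -> 10 lines: xxb hquck yaz uudb kwlvv ssbkj gof nped huxjg aity
Hunk 4: at line 5 remove [ssbkj,gof] add [jmo,stguz] -> 10 lines: xxb hquck yaz uudb kwlvv jmo stguz nped huxjg aity
Hunk 5: at line 2 remove [uudb,kwlvv] add [vodyp,nxw] -> 10 lines: xxb hquck yaz vodyp nxw jmo stguz nped huxjg aity
Final line 2: hquck

Answer: hquck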